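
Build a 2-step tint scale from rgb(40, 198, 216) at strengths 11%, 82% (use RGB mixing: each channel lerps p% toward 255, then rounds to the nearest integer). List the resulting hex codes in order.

11%: (40 + 23.65 = 63.65→64, 198 + 6.27 = 204.27→204, 216 + 4.29 = 220.29→220) → #40CCDC
82%: (40 + 176.3 = 216.3→216, 198 + 46.74 = 244.74→245, 216 + 31.98 = 247.98→248) → #D8F5F8

#40CCDC, #D8F5F8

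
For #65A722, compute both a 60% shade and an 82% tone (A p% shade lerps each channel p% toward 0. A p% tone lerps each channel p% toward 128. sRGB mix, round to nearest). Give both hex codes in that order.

#28430E, #7B876F

#65A722 is rgb(101, 167, 34).
60% shade:
  R: 101 + 0.6×(0−101) = 101 − 60.6 = 40.4 → 40
  G: 167 + 0.6×(0−167) = 167 − 100.2 = 66.8 → 67
  B: 34 − 20.4 = 13.6 → 14
  → #28430E
82% tone:
  R: 101 + 0.82×(128−101) = 101 + 22.14 = 123.14 → 123
  G: 167 − 31.98 = 135.02 → 135
  B: 34 + 0.82×(128−34) = 34 + 77.08 = 111.08 → 111
  → #7B876F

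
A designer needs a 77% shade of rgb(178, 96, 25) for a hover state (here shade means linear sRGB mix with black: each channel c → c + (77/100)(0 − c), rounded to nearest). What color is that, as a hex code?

#291606

Lerp each channel 77% toward 0:
  R: 178 − 137.06 = 40.94 → 41
  G: 96 − 73.92 = 22.08 → 22
  B: 25 + 0.77×(0−25) = 25 − 19.25 = 5.75 → 6
rgb(41, 22, 6) = #291606.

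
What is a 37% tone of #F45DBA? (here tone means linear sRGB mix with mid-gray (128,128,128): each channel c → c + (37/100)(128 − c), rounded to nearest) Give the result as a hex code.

#F45DBA is rgb(244, 93, 186).
Per channel, c → c + 0.37(128 − c):
  R: 244 + 0.37×(128−244) = 244 − 42.92 = 201.08 → 201
  G: 93 + 0.37×(128−93) = 93 + 12.95 = 105.95 → 106
  B: 186 + 0.37×(128−186) = 186 − 21.46 = 164.54 → 165
rgb(201, 106, 165) = #C96AA5.

#C96AA5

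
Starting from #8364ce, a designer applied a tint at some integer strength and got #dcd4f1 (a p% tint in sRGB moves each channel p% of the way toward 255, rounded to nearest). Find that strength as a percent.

72%

#8364ce is rgb(131, 100, 206); #dcd4f1 is rgb(220, 212, 241).
On the G channel (widest range): 212 ≈ 100 + (p/100)(255 − 100), so p ≈ 100×(212 − 100)/(255 − 100) = 11200/155 = 72.26.
p = 72 reproduces all three channels after rounding.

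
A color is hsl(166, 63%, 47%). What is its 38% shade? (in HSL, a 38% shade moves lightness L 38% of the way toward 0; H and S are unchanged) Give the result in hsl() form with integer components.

hsl(166, 63%, 29%)

L moves 38% from 47 toward 0: 47 − 17.86 = 29.14 → 29.
H and S are unchanged.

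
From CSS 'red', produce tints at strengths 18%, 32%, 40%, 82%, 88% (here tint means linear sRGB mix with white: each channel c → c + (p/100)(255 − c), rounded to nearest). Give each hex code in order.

CSS red is rgb(255, 0, 0).
18%: (255→255, 0 + 45.9 = 45.9→46, 0 + 45.9 = 45.9→46) → #FF2E2E
32%: (255→255, 0 + 81.6 = 81.6→82, 0 + 81.6 = 81.6→82) → #FF5252
40%: (255→255, 0 + 102 = 102→102, 0 + 102 = 102→102) → #FF6666
82%: (255→255, 0 + 209.1 = 209.1→209, 0 + 209.1 = 209.1→209) → #FFD1D1
88%: (255→255, 0 + 224.4 = 224.4→224, 0 + 224.4 = 224.4→224) → #FFE0E0

#FF2E2E, #FF5252, #FF6666, #FFD1D1, #FFE0E0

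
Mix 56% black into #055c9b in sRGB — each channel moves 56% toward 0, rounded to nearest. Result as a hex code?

#022844

#055c9b is rgb(5, 92, 155).
A 56% shade moves each channel 56% toward 0:
  R: 5 + 0.56×(0−5) = 5 − 2.8 = 2.2 → 2
  G: 92 + 0.56×(0−92) = 92 − 51.52 = 40.48 → 40
  B: 155 − 86.8 = 68.2 → 68
rgb(2, 40, 68) = #022844.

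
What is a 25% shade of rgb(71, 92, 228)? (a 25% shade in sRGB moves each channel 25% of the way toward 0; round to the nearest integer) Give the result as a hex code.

#3545ab

Lerp each channel 25% toward 0:
  R: 71 + 0.25×(0−71) = 71 − 17.75 = 53.25 → 53
  G: 92 − 23 = 69 → 69
  B: 228 − 57 = 171 → 171
rgb(53, 69, 171) = #3545ab.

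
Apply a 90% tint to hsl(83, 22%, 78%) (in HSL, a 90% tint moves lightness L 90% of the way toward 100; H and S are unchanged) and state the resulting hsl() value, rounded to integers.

L moves 90% from 78 toward 100: 78 + 19.8 = 97.8 → 98.
H and S are unchanged.

hsl(83, 22%, 98%)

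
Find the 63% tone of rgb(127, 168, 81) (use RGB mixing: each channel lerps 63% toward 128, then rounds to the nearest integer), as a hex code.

#808F6F

Lerp each channel 63% toward 128:
  R: 127 + 0.63×(128−127) = 127 + 0.63 = 127.63 → 128
  G: 168 − 25.2 = 142.8 → 143
  B: 81 + 0.63×(128−81) = 81 + 29.61 = 110.61 → 111
rgb(128, 143, 111) = #808F6F.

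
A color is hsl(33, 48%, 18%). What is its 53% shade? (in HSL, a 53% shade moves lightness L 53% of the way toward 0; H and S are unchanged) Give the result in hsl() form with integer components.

L moves 53% from 18 toward 0: 18 − 9.54 = 8.46 → 8.
H and S are unchanged.

hsl(33, 48%, 8%)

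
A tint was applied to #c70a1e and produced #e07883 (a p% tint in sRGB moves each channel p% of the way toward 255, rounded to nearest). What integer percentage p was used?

#c70a1e is rgb(199, 10, 30); #e07883 is rgb(224, 120, 131).
On the G channel (widest range): 120 ≈ 10 + (p/100)(255 − 10), so p ≈ 100×(120 − 10)/(255 − 10) = 11000/245 = 44.90.
p = 45 reproduces all three channels after rounding.

45%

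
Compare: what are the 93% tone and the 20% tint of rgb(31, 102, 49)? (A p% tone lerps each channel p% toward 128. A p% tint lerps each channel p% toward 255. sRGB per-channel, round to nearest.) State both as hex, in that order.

#797E7A, #4C855A

93% tone:
  R: 31 + 0.93×(128−31) = 31 + 90.21 = 121.21 → 121
  G: 102 + 0.93×(128−102) = 102 + 24.18 = 126.18 → 126
  B: 49 + 0.93×(128−49) = 49 + 73.47 = 122.47 → 122
  → #797E7A
20% tint:
  R: 31 + 0.2×(255−31) = 31 + 44.8 = 75.8 → 76
  G: 102 + 0.2×(255−102) = 102 + 30.6 = 132.6 → 133
  B: 49 + 41.2 = 90.2 → 90
  → #4C855A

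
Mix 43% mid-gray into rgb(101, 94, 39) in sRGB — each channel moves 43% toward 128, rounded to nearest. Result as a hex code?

#716D4D

Lerp each channel 43% toward 128:
  R: 101 + 11.61 = 112.61 → 113
  G: 94 + 14.62 = 108.62 → 109
  B: 39 + 38.27 = 77.27 → 77
rgb(113, 109, 77) = #716D4D.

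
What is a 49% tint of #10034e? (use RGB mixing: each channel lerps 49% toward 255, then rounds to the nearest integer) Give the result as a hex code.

#10034e is rgb(16, 3, 78).
A 49% tint moves each channel 49% toward 255:
  R: 16 + 0.49×(255−16) = 16 + 117.11 = 133.11 → 133
  G: 3 + 123.48 = 126.48 → 126
  B: 78 + 86.73 = 164.73 → 165
rgb(133, 126, 165) = #857ea5.

#857ea5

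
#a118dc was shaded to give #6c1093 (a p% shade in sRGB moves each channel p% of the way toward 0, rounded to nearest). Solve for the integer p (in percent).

#a118dc is rgb(161, 24, 220); #6c1093 is rgb(108, 16, 147).
On the B channel (widest range): 147 ≈ 220 + (p/100)(0 − 220), so p ≈ 100×(147 − 220)/(0 − 220) = -7300/-220 = 33.18.
p = 33 reproduces all three channels after rounding.

33%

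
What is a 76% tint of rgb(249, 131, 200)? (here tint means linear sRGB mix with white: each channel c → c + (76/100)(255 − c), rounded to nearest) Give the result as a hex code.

#FEE1F2

Per channel, c → c + 0.76(255 − c):
  R: 249 + 0.76×(255−249) = 249 + 4.56 = 253.56 → 254
  G: 131 + 0.76×(255−131) = 131 + 94.24 = 225.24 → 225
  B: 200 + 41.8 = 241.8 → 242
rgb(254, 225, 242) = #FEE1F2.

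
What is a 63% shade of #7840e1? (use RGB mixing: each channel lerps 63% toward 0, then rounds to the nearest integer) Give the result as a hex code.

#2c1853

#7840e1 is rgb(120, 64, 225).
Per channel, c → c + 0.63(0 − c):
  R: 120 + 0.63×(0−120) = 120 − 75.6 = 44.4 → 44
  G: 64 + 0.63×(0−64) = 64 − 40.32 = 23.68 → 24
  B: 225 + 0.63×(0−225) = 225 − 141.75 = 83.25 → 83
rgb(44, 24, 83) = #2c1853.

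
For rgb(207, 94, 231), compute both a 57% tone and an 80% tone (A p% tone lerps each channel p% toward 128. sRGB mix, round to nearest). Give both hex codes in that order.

#A271AC, #907995

57% tone:
  R: 207 + 0.57×(128−207) = 207 − 45.03 = 161.97 → 162
  G: 94 + 0.57×(128−94) = 94 + 19.38 = 113.38 → 113
  B: 231 + 0.57×(128−231) = 231 − 58.71 = 172.29 → 172
  → #A271AC
80% tone:
  R: 207 − 63.2 = 143.8 → 144
  G: 94 + 27.2 = 121.2 → 121
  B: 231 + 0.8×(128−231) = 231 − 82.4 = 148.6 → 149
  → #907995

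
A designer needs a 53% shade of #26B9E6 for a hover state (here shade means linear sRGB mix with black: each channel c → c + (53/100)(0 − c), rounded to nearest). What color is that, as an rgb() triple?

#26B9E6 is rgb(38, 185, 230).
A 53% shade moves each channel 53% toward 0:
  R: 38 + 0.53×(0−38) = 38 − 20.14 = 17.86 → 18
  G: 185 + 0.53×(0−185) = 185 − 98.05 = 86.95 → 87
  B: 230 + 0.53×(0−230) = 230 − 121.9 = 108.1 → 108

rgb(18, 87, 108)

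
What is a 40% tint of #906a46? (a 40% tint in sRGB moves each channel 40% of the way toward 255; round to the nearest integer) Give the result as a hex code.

#bca690

#906a46 is rgb(144, 106, 70).
Lerp each channel 40% toward 255:
  R: 144 + 0.4×(255−144) = 144 + 44.4 = 188.4 → 188
  G: 106 + 0.4×(255−106) = 106 + 59.6 = 165.6 → 166
  B: 70 + 0.4×(255−70) = 70 + 74 = 144 → 144
rgb(188, 166, 144) = #bca690.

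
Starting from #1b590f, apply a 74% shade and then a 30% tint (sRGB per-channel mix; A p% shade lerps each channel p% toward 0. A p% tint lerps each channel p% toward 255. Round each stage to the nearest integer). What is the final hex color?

#515d4f

#1b590f is rgb(27, 89, 15).
A 74% shade moves each channel 74% toward 0:
  R: 27 + 0.74×(0−27) = 27 − 19.98 = 7.02 → 7
  G: 89 − 65.86 = 23.14 → 23
  B: 15 + 0.74×(0−15) = 15 − 11.1 = 3.9 → 4
After the shade: rgb(7, 23, 4) = #071704.
A 30% tint moves each channel 30% toward 255:
  R: 7 + 0.3×(255−7) = 7 + 74.4 = 81.4 → 81
  G: 23 + 0.3×(255−23) = 23 + 69.6 = 92.6 → 93
  B: 4 + 75.3 = 79.3 → 79
rgb(81, 93, 79) = #515d4f.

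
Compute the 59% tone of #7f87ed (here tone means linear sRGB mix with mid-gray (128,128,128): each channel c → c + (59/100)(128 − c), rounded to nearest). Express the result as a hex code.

#8083ad

#7f87ed is rgb(127, 135, 237).
Per channel, c → c + 0.59(128 − c):
  R: 127 + 0.59×(128−127) = 127 + 0.59 = 127.59 → 128
  G: 135 − 4.13 = 130.87 → 131
  B: 237 + 0.59×(128−237) = 237 − 64.31 = 172.69 → 173
rgb(128, 131, 173) = #8083ad.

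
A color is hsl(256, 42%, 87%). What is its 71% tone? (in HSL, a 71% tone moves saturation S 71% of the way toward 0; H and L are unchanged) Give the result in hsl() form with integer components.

hsl(256, 12%, 87%)

S moves 71% from 42 toward 0: 42 − 29.82 = 12.18 → 12.
H and L are unchanged.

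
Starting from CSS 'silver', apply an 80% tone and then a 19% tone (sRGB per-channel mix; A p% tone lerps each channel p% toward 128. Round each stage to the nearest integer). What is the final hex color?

CSS silver is rgb(192, 192, 192).
An 80% tone moves each channel 80% toward 128:
  R: 192 + 0.8×(128−192) = 192 − 51.2 = 140.8 → 141
  G: 192 − 51.2 = 140.8 → 141
  B: 192 + 0.8×(128−192) = 192 − 51.2 = 140.8 → 141
After the tone: rgb(141, 141, 141) = #8D8D8D.
Per channel, c → c + 0.19(128 − c):
  R: 141 − 2.47 = 138.53 → 139
  G: 141 − 2.47 = 138.53 → 139
  B: 141 − 2.47 = 138.53 → 139
rgb(139, 139, 139) = #8B8B8B.

#8B8B8B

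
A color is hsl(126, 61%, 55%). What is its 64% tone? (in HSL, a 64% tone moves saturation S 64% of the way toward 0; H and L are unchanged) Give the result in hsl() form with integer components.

hsl(126, 22%, 55%)

S moves 64% from 61 toward 0: 61 − 39.04 = 21.96 → 22.
H and L are unchanged.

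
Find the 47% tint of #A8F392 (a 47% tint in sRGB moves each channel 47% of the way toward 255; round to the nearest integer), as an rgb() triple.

#A8F392 is rgb(168, 243, 146).
Lerp each channel 47% toward 255:
  R: 168 + 0.47×(255−168) = 168 + 40.89 = 208.89 → 209
  G: 243 + 0.47×(255−243) = 243 + 5.64 = 248.64 → 249
  B: 146 + 51.23 = 197.23 → 197

rgb(209, 249, 197)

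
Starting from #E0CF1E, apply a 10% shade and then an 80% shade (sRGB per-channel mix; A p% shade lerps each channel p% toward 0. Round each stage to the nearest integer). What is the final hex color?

#E0CF1E is rgb(224, 207, 30).
Lerp each channel 10% toward 0:
  R: 224 + 0.1×(0−224) = 224 − 22.4 = 201.6 → 202
  G: 207 + 0.1×(0−207) = 207 − 20.7 = 186.3 → 186
  B: 30 + 0.1×(0−30) = 30 − 3 = 27 → 27
After the shade: rgb(202, 186, 27) = #CABA1B.
Lerp each channel 80% toward 0:
  R: 202 + 0.8×(0−202) = 202 − 161.6 = 40.4 → 40
  G: 186 + 0.8×(0−186) = 186 − 148.8 = 37.2 → 37
  B: 27 + 0.8×(0−27) = 27 − 21.6 = 5.4 → 5
rgb(40, 37, 5) = #282505.

#282505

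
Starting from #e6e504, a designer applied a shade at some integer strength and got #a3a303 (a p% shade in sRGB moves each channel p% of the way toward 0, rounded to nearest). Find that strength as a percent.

#e6e504 is rgb(230, 229, 4); #a3a303 is rgb(163, 163, 3).
On the R channel (widest range): 163 ≈ 230 + (p/100)(0 − 230), so p ≈ 100×(163 − 230)/(0 − 230) = -6700/-230 = 29.13.
p = 29 reproduces all three channels after rounding.

29%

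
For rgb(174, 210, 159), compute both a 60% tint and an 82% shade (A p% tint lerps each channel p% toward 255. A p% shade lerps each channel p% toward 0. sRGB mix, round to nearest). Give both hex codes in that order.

60% tint:
  R: 174 + 0.6×(255−174) = 174 + 48.6 = 222.6 → 223
  G: 210 + 27 = 237 → 237
  B: 159 + 0.6×(255−159) = 159 + 57.6 = 216.6 → 217
  → #DFEDD9
82% shade:
  R: 174 + 0.82×(0−174) = 174 − 142.68 = 31.32 → 31
  G: 210 − 172.2 = 37.8 → 38
  B: 159 + 0.82×(0−159) = 159 − 130.38 = 28.62 → 29
  → #1F261D

#DFEDD9, #1F261D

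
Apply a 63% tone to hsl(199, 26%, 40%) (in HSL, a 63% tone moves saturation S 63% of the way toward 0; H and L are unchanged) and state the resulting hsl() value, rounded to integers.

hsl(199, 10%, 40%)

S moves 63% from 26 toward 0: 26 − 16.38 = 9.62 → 10.
H and L are unchanged.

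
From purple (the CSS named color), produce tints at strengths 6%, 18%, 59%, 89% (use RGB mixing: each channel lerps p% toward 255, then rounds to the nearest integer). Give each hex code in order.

CSS purple is rgb(128, 0, 128).
6%: (128 + 7.62 = 135.62→136, 0 + 15.3 = 15.3→15, 128 + 7.62 = 135.62→136) → #880f88
18%: (128 + 22.86 = 150.86→151, 0 + 45.9 = 45.9→46, 128 + 22.86 = 150.86→151) → #972e97
59%: (128 + 74.93 = 202.93→203, 0 + 150.45 = 150.45→150, 128 + 74.93 = 202.93→203) → #cb96cb
89%: (128 + 113.03 = 241.03→241, 0 + 226.95 = 226.95→227, 128 + 113.03 = 241.03→241) → #f1e3f1

#880f88, #972e97, #cb96cb, #f1e3f1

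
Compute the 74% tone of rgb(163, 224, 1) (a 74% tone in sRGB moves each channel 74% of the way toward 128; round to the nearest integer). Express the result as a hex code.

Lerp each channel 74% toward 128:
  R: 163 − 25.9 = 137.1 → 137
  G: 224 + 0.74×(128−224) = 224 − 71.04 = 152.96 → 153
  B: 1 + 93.98 = 94.98 → 95
rgb(137, 153, 95) = #89995F.

#89995F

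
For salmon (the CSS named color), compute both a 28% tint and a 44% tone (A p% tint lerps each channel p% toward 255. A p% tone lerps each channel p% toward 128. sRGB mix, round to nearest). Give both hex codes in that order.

#FBA499, #C48078

CSS salmon is rgb(250, 128, 114).
28% tint:
  R: 250 + 0.28×(255−250) = 250 + 1.4 = 251.4 → 251
  G: 128 + 35.56 = 163.56 → 164
  B: 114 + 0.28×(255−114) = 114 + 39.48 = 153.48 → 153
  → #FBA499
44% tone:
  R: 250 − 53.68 = 196.32 → 196
  G: 128 + 0.44×(128−128) = 128 + 0 = 128 → 128
  B: 114 + 0.44×(128−114) = 114 + 6.16 = 120.16 → 120
  → #C48078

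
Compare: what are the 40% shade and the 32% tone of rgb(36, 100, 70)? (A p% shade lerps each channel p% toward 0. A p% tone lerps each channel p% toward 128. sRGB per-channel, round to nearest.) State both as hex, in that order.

40% shade:
  R: 36 − 14.4 = 21.6 → 22
  G: 100 − 40 = 60 → 60
  B: 70 + 0.4×(0−70) = 70 − 28 = 42 → 42
  → #163c2a
32% tone:
  R: 36 + 0.32×(128−36) = 36 + 29.44 = 65.44 → 65
  G: 100 + 0.32×(128−100) = 100 + 8.96 = 108.96 → 109
  B: 70 + 0.32×(128−70) = 70 + 18.56 = 88.56 → 89
  → #416d59

#163c2a, #416d59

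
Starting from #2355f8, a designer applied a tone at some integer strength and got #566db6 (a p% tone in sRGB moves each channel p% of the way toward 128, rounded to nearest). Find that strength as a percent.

#2355f8 is rgb(35, 85, 248); #566db6 is rgb(86, 109, 182).
On the B channel (widest range): 182 ≈ 248 + (p/100)(128 − 248), so p ≈ 100×(182 − 248)/(128 − 248) = -6600/-120 = 55.00.
p = 55 reproduces all three channels after rounding.

55%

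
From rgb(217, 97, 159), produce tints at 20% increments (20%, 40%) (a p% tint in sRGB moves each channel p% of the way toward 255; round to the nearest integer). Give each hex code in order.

#E181B2, #E8A0C5

20%: (217 + 7.6 = 224.6→225, 97 + 31.6 = 128.6→129, 159 + 19.2 = 178.2→178) → #E181B2
40%: (217 + 15.2 = 232.2→232, 97 + 63.2 = 160.2→160, 159 + 38.4 = 197.4→197) → #E8A0C5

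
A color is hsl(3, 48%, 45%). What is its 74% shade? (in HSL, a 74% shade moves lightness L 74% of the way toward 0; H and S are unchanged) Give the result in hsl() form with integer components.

L moves 74% from 45 toward 0: 45 − 33.3 = 11.7 → 12.
H and S are unchanged.

hsl(3, 48%, 12%)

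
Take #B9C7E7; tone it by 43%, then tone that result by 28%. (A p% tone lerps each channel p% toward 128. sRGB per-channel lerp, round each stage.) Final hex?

#979DAA

#B9C7E7 is rgb(185, 199, 231).
Lerp each channel 43% toward 128:
  R: 185 + 0.43×(128−185) = 185 − 24.51 = 160.49 → 160
  G: 199 + 0.43×(128−199) = 199 − 30.53 = 168.47 → 168
  B: 231 − 44.29 = 186.71 → 187
After the tone: rgb(160, 168, 187) = #A0A8BB.
Per channel, c → c + 0.28(128 − c):
  R: 160 + 0.28×(128−160) = 160 − 8.96 = 151.04 → 151
  G: 168 − 11.2 = 156.8 → 157
  B: 187 + 0.28×(128−187) = 187 − 16.52 = 170.48 → 170
rgb(151, 157, 170) = #979DAA.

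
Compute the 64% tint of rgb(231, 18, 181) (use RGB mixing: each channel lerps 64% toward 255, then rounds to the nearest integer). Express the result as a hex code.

A 64% tint moves each channel 64% toward 255:
  R: 231 + 0.64×(255−231) = 231 + 15.36 = 246.36 → 246
  G: 18 + 0.64×(255−18) = 18 + 151.68 = 169.68 → 170
  B: 181 + 0.64×(255−181) = 181 + 47.36 = 228.36 → 228
rgb(246, 170, 228) = #F6AAE4.

#F6AAE4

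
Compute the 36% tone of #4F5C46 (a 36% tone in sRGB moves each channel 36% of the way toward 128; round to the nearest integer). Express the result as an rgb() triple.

rgb(97, 105, 91)

#4F5C46 is rgb(79, 92, 70).
Lerp each channel 36% toward 128:
  R: 79 + 17.64 = 96.64 → 97
  G: 92 + 12.96 = 104.96 → 105
  B: 70 + 0.36×(128−70) = 70 + 20.88 = 90.88 → 91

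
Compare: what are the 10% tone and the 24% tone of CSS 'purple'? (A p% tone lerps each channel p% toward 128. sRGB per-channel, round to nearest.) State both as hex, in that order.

CSS purple is rgb(128, 0, 128).
10% tone:
  R: 128 + 0 = 128 → 128
  G: 0 + 0.1×(128−0) = 0 + 12.8 = 12.8 → 13
  B: 128 + 0 = 128 → 128
  → #800d80
24% tone:
  R: 128 + 0 = 128 → 128
  G: 0 + 30.72 = 30.72 → 31
  B: 128 + 0.24×(128−128) = 128 + 0 = 128 → 128
  → #801f80

#800d80, #801f80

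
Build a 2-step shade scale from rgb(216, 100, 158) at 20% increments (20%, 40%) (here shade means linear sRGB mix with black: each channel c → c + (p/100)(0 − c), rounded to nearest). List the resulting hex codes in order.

#AD507E, #823C5F

20%: (216 − 43.2 = 172.8→173, 100 − 20 = 80→80, 158 − 31.6 = 126.4→126) → #AD507E
40%: (216 − 86.4 = 129.6→130, 100 − 40 = 60→60, 158 − 63.2 = 94.8→95) → #823C5F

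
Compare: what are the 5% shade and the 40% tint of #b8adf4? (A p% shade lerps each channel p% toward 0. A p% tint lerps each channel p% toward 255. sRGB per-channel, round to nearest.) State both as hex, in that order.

#b8adf4 is rgb(184, 173, 244).
5% shade:
  R: 184 + 0.05×(0−184) = 184 − 9.2 = 174.8 → 175
  G: 173 + 0.05×(0−173) = 173 − 8.65 = 164.35 → 164
  B: 244 + 0.05×(0−244) = 244 − 12.2 = 231.8 → 232
  → #afa4e8
40% tint:
  R: 184 + 0.4×(255−184) = 184 + 28.4 = 212.4 → 212
  G: 173 + 0.4×(255−173) = 173 + 32.8 = 205.8 → 206
  B: 244 + 4.4 = 248.4 → 248
  → #d4cef8

#afa4e8, #d4cef8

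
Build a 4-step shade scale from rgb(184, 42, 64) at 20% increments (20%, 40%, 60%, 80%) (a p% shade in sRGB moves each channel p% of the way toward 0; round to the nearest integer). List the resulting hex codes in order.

#932233, #6e1926, #4a111a, #25080d

20%: (184 − 36.8 = 147.2→147, 42 − 8.4 = 33.6→34, 64 − 12.8 = 51.2→51) → #932233
40%: (184 − 73.6 = 110.4→110, 42 − 16.8 = 25.2→25, 64 − 25.6 = 38.4→38) → #6e1926
60%: (184 − 110.4 = 73.6→74, 42 − 25.2 = 16.8→17, 64 − 38.4 = 25.6→26) → #4a111a
80%: (184 − 147.2 = 36.8→37, 42 − 33.6 = 8.4→8, 64 − 51.2 = 12.8→13) → #25080d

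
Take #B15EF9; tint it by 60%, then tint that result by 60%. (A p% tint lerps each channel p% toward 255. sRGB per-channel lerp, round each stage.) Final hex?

#B15EF9 is rgb(177, 94, 249).
Lerp each channel 60% toward 255:
  R: 177 + 46.8 = 223.8 → 224
  G: 94 + 0.6×(255−94) = 94 + 96.6 = 190.6 → 191
  B: 249 + 0.6×(255−249) = 249 + 3.6 = 252.6 → 253
After the tint: rgb(224, 191, 253) = #E0BFFD.
Per channel, c → c + 0.6(255 − c):
  R: 224 + 18.6 = 242.6 → 243
  G: 191 + 38.4 = 229.4 → 229
  B: 253 + 0.6×(255−253) = 253 + 1.2 = 254.2 → 254
rgb(243, 229, 254) = #F3E5FE.

#F3E5FE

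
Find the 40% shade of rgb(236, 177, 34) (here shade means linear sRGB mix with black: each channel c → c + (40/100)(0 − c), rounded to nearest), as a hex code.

Lerp each channel 40% toward 0:
  R: 236 + 0.4×(0−236) = 236 − 94.4 = 141.6 → 142
  G: 177 − 70.8 = 106.2 → 106
  B: 34 − 13.6 = 20.4 → 20
rgb(142, 106, 20) = #8e6a14.

#8e6a14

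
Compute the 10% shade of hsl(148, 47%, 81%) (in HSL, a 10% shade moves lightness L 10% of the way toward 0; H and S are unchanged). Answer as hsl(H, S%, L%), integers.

hsl(148, 47%, 73%)

L moves 10% from 81 toward 0: 81 − 8.1 = 72.9 → 73.
H and S are unchanged.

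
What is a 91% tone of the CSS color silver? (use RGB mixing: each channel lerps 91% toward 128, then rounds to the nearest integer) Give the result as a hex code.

CSS silver is rgb(192, 192, 192).
A 91% tone moves each channel 91% toward 128:
  R: 192 + 0.91×(128−192) = 192 − 58.24 = 133.76 → 134
  G: 192 − 58.24 = 133.76 → 134
  B: 192 + 0.91×(128−192) = 192 − 58.24 = 133.76 → 134
rgb(134, 134, 134) = #868686.

#868686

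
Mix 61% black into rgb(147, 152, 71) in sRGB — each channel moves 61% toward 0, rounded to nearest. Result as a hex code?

Per channel, c → c + 0.61(0 − c):
  R: 147 − 89.67 = 57.33 → 57
  G: 152 − 92.72 = 59.28 → 59
  B: 71 + 0.61×(0−71) = 71 − 43.31 = 27.69 → 28
rgb(57, 59, 28) = #393B1C.

#393B1C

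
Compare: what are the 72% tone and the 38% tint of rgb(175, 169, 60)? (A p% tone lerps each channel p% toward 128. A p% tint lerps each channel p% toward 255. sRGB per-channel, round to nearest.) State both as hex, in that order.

72% tone:
  R: 175 + 0.72×(128−175) = 175 − 33.84 = 141.16 → 141
  G: 169 + 0.72×(128−169) = 169 − 29.52 = 139.48 → 139
  B: 60 + 48.96 = 108.96 → 109
  → #8D8B6D
38% tint:
  R: 175 + 0.38×(255−175) = 175 + 30.4 = 205.4 → 205
  G: 169 + 0.38×(255−169) = 169 + 32.68 = 201.68 → 202
  B: 60 + 74.1 = 134.1 → 134
  → #CDCA86

#8D8B6D, #CDCA86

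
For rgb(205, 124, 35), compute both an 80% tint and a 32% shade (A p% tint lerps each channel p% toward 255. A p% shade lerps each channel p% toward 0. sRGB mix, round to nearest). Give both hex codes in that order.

80% tint:
  R: 205 + 0.8×(255−205) = 205 + 40 = 245 → 245
  G: 124 + 0.8×(255−124) = 124 + 104.8 = 228.8 → 229
  B: 35 + 0.8×(255−35) = 35 + 176 = 211 → 211
  → #F5E5D3
32% shade:
  R: 205 + 0.32×(0−205) = 205 − 65.6 = 139.4 → 139
  G: 124 + 0.32×(0−124) = 124 − 39.68 = 84.32 → 84
  B: 35 − 11.2 = 23.8 → 24
  → #8B5418

#F5E5D3, #8B5418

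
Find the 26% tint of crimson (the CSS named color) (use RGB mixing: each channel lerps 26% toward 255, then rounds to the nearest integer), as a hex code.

#E5516F

CSS crimson is rgb(220, 20, 60).
Lerp each channel 26% toward 255:
  R: 220 + 0.26×(255−220) = 220 + 9.1 = 229.1 → 229
  G: 20 + 0.26×(255−20) = 20 + 61.1 = 81.1 → 81
  B: 60 + 0.26×(255−60) = 60 + 50.7 = 110.7 → 111
rgb(229, 81, 111) = #E5516F.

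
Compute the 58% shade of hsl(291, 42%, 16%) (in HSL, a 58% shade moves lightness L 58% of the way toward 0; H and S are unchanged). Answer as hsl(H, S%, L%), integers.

hsl(291, 42%, 7%)

L moves 58% from 16 toward 0: 16 − 9.28 = 6.72 → 7.
H and S are unchanged.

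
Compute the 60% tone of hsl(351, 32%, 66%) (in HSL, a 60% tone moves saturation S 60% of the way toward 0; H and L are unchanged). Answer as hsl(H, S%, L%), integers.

hsl(351, 13%, 66%)

S moves 60% from 32 toward 0: 32 − 19.2 = 12.8 → 13.
H and L are unchanged.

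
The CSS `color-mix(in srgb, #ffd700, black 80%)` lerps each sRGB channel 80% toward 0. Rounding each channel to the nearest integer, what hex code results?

#332b00

#ffd700 is rgb(255, 215, 0).
Per channel, c → c + 0.8(0 − c):
  R: 255 + 0.8×(0−255) = 255 − 204 = 51 → 51
  G: 215 + 0.8×(0−215) = 215 − 172 = 43 → 43
  B: 0 + 0 = 0 → 0
rgb(51, 43, 0) = #332b00.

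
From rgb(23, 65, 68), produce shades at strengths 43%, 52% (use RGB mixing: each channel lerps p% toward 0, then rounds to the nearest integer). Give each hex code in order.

#0d2527, #0b1f21

43%: (23 − 9.89 = 13.11→13, 65 − 27.95 = 37.05→37, 68 − 29.24 = 38.76→39) → #0d2527
52%: (23 − 11.96 = 11.04→11, 65 − 33.8 = 31.2→31, 68 − 35.36 = 32.64→33) → #0b1f21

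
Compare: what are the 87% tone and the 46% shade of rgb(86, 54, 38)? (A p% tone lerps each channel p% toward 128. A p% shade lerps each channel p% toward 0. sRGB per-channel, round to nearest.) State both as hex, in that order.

#7b7674, #2e1d15

87% tone:
  R: 86 + 0.87×(128−86) = 86 + 36.54 = 122.54 → 123
  G: 54 + 0.87×(128−54) = 54 + 64.38 = 118.38 → 118
  B: 38 + 78.3 = 116.3 → 116
  → #7b7674
46% shade:
  R: 86 + 0.46×(0−86) = 86 − 39.56 = 46.44 → 46
  G: 54 + 0.46×(0−54) = 54 − 24.84 = 29.16 → 29
  B: 38 + 0.46×(0−38) = 38 − 17.48 = 20.52 → 21
  → #2e1d15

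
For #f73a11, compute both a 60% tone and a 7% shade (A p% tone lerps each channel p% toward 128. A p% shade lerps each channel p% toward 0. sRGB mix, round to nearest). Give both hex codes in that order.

#f73a11 is rgb(247, 58, 17).
60% tone:
  R: 247 − 71.4 = 175.6 → 176
  G: 58 + 0.6×(128−58) = 58 + 42 = 100 → 100
  B: 17 + 0.6×(128−17) = 17 + 66.6 = 83.6 → 84
  → #b06454
7% shade:
  R: 247 + 0.07×(0−247) = 247 − 17.29 = 229.71 → 230
  G: 58 + 0.07×(0−58) = 58 − 4.06 = 53.94 → 54
  B: 17 + 0.07×(0−17) = 17 − 1.19 = 15.81 → 16
  → #e63610

#b06454, #e63610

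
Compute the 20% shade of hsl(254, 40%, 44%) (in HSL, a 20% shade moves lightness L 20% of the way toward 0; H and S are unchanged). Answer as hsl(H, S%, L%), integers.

L moves 20% from 44 toward 0: 44 − 8.8 = 35.2 → 35.
H and S are unchanged.

hsl(254, 40%, 35%)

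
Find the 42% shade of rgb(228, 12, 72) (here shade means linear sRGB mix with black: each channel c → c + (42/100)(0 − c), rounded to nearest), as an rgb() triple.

Lerp each channel 42% toward 0:
  R: 228 + 0.42×(0−228) = 228 − 95.76 = 132.24 → 132
  G: 12 + 0.42×(0−12) = 12 − 5.04 = 6.96 → 7
  B: 72 + 0.42×(0−72) = 72 − 30.24 = 41.76 → 42

rgb(132, 7, 42)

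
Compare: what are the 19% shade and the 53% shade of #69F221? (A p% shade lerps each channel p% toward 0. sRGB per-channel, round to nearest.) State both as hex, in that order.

#55C41B, #317210

#69F221 is rgb(105, 242, 33).
19% shade:
  R: 105 + 0.19×(0−105) = 105 − 19.95 = 85.05 → 85
  G: 242 − 45.98 = 196.02 → 196
  B: 33 − 6.27 = 26.73 → 27
  → #55C41B
53% shade:
  R: 105 + 0.53×(0−105) = 105 − 55.65 = 49.35 → 49
  G: 242 + 0.53×(0−242) = 242 − 128.26 = 113.74 → 114
  B: 33 + 0.53×(0−33) = 33 − 17.49 = 15.51 → 16
  → #317210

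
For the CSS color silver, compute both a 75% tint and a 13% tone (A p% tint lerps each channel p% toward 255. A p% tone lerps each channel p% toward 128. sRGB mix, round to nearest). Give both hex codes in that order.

CSS silver is rgb(192, 192, 192).
75% tint:
  R: 192 + 0.75×(255−192) = 192 + 47.25 = 239.25 → 239
  G: 192 + 0.75×(255−192) = 192 + 47.25 = 239.25 → 239
  B: 192 + 47.25 = 239.25 → 239
  → #efefef
13% tone:
  R: 192 − 8.32 = 183.68 → 184
  G: 192 − 8.32 = 183.68 → 184
  B: 192 − 8.32 = 183.68 → 184
  → #b8b8b8

#efefef, #b8b8b8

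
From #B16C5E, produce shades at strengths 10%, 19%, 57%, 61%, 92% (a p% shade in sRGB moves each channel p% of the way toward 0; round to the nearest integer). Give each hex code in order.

#B16C5E is rgb(177, 108, 94).
10%: (177 − 17.7 = 159.3→159, 108 − 10.8 = 97.2→97, 94 − 9.4 = 84.6→85) → #9F6155
19%: (177 − 33.63 = 143.37→143, 108 − 20.52 = 87.48→87, 94 − 17.86 = 76.14→76) → #8F574C
57%: (177 − 100.89 = 76.11→76, 108 − 61.56 = 46.44→46, 94 − 53.58 = 40.42→40) → #4C2E28
61%: (177 − 107.97 = 69.03→69, 108 − 65.88 = 42.12→42, 94 − 57.34 = 36.66→37) → #452A25
92%: (177 − 162.84 = 14.16→14, 108 − 99.36 = 8.64→9, 94 − 86.48 = 7.52→8) → #0E0908

#9F6155, #8F574C, #4C2E28, #452A25, #0E0908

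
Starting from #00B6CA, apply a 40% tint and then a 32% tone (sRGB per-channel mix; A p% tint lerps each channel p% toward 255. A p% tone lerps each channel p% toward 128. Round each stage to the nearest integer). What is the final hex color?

#00B6CA is rgb(0, 182, 202).
Per channel, c → c + 0.4(255 − c):
  R: 0 + 102 = 102 → 102
  G: 182 + 29.2 = 211.2 → 211
  B: 202 + 0.4×(255−202) = 202 + 21.2 = 223.2 → 223
After the tint: rgb(102, 211, 223) = #66D3DF.
A 32% tone moves each channel 32% toward 128:
  R: 102 + 0.32×(128−102) = 102 + 8.32 = 110.32 → 110
  G: 211 + 0.32×(128−211) = 211 − 26.56 = 184.44 → 184
  B: 223 − 30.4 = 192.6 → 193
rgb(110, 184, 193) = #6EB8C1.

#6EB8C1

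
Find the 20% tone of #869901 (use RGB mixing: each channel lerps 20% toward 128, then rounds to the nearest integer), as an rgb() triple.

rgb(133, 148, 26)

#869901 is rgb(134, 153, 1).
A 20% tone moves each channel 20% toward 128:
  R: 134 − 1.2 = 132.8 → 133
  G: 153 + 0.2×(128−153) = 153 − 5 = 148 → 148
  B: 1 + 0.2×(128−1) = 1 + 25.4 = 26.4 → 26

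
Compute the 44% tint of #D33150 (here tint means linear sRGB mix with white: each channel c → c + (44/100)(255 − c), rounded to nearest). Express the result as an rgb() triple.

rgb(230, 140, 157)

#D33150 is rgb(211, 49, 80).
A 44% tint moves each channel 44% toward 255:
  R: 211 + 19.36 = 230.36 → 230
  G: 49 + 0.44×(255−49) = 49 + 90.64 = 139.64 → 140
  B: 80 + 77 = 157 → 157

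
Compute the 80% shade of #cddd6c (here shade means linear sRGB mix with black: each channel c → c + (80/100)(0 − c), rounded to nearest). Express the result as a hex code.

#292c16

#cddd6c is rgb(205, 221, 108).
Per channel, c → c + 0.8(0 − c):
  R: 205 + 0.8×(0−205) = 205 − 164 = 41 → 41
  G: 221 + 0.8×(0−221) = 221 − 176.8 = 44.2 → 44
  B: 108 − 86.4 = 21.6 → 22
rgb(41, 44, 22) = #292c16.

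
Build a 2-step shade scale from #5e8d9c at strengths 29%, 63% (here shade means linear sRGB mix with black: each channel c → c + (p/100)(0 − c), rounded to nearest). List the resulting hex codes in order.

#5e8d9c is rgb(94, 141, 156).
29%: (94 − 27.26 = 66.74→67, 141 − 40.89 = 100.11→100, 156 − 45.24 = 110.76→111) → #43646f
63%: (94 − 59.22 = 34.78→35, 141 − 88.83 = 52.17→52, 156 − 98.28 = 57.72→58) → #23343a

#43646f, #23343a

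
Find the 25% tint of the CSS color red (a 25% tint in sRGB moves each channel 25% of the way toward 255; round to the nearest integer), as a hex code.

CSS red is rgb(255, 0, 0).
A 25% tint moves each channel 25% toward 255:
  R: 255 + 0 = 255 → 255
  G: 0 + 63.75 = 63.75 → 64
  B: 0 + 63.75 = 63.75 → 64
rgb(255, 64, 64) = #FF4040.

#FF4040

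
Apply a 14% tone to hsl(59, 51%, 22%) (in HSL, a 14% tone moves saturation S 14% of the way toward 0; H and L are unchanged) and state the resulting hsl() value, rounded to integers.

hsl(59, 44%, 22%)

S moves 14% from 51 toward 0: 51 − 7.14 = 43.86 → 44.
H and L are unchanged.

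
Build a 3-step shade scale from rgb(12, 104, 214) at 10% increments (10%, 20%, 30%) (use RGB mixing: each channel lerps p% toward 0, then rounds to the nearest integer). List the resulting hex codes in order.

#0B5EC1, #0A53AB, #084996

10%: (12 − 1.2 = 10.8→11, 104 − 10.4 = 93.6→94, 214 − 21.4 = 192.6→193) → #0B5EC1
20%: (12 − 2.4 = 9.6→10, 104 − 20.8 = 83.2→83, 214 − 42.8 = 171.2→171) → #0A53AB
30%: (12 − 3.6 = 8.4→8, 104 − 31.2 = 72.8→73, 214 − 64.2 = 149.8→150) → #084996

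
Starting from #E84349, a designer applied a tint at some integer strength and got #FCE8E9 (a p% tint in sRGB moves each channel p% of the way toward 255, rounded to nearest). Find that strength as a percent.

#E84349 is rgb(232, 67, 73); #FCE8E9 is rgb(252, 232, 233).
On the G channel (widest range): 232 ≈ 67 + (p/100)(255 − 67), so p ≈ 100×(232 − 67)/(255 − 67) = 16500/188 = 87.77.
p = 88 reproduces all three channels after rounding.

88%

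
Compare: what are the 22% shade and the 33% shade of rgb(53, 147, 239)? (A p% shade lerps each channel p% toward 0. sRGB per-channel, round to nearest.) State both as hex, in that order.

22% shade:
  R: 53 + 0.22×(0−53) = 53 − 11.66 = 41.34 → 41
  G: 147 − 32.34 = 114.66 → 115
  B: 239 − 52.58 = 186.42 → 186
  → #2973ba
33% shade:
  R: 53 − 17.49 = 35.51 → 36
  G: 147 − 48.51 = 98.49 → 98
  B: 239 + 0.33×(0−239) = 239 − 78.87 = 160.13 → 160
  → #2462a0

#2973ba, #2462a0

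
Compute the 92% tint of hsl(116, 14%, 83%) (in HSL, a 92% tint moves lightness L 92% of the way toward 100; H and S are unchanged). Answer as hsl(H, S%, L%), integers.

L moves 92% from 83 toward 100: 83 + 15.64 = 98.64 → 99.
H and S are unchanged.

hsl(116, 14%, 99%)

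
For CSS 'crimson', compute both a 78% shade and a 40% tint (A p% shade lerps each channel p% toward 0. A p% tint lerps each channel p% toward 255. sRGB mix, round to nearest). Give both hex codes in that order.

CSS crimson is rgb(220, 20, 60).
78% shade:
  R: 220 + 0.78×(0−220) = 220 − 171.6 = 48.4 → 48
  G: 20 + 0.78×(0−20) = 20 − 15.6 = 4.4 → 4
  B: 60 − 46.8 = 13.2 → 13
  → #30040D
40% tint:
  R: 220 + 0.4×(255−220) = 220 + 14 = 234 → 234
  G: 20 + 0.4×(255−20) = 20 + 94 = 114 → 114
  B: 60 + 0.4×(255−60) = 60 + 78 = 138 → 138
  → #EA728A

#30040D, #EA728A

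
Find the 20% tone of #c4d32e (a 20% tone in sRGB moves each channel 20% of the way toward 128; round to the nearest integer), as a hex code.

#c4d32e is rgb(196, 211, 46).
A 20% tone moves each channel 20% toward 128:
  R: 196 + 0.2×(128−196) = 196 − 13.6 = 182.4 → 182
  G: 211 + 0.2×(128−211) = 211 − 16.6 = 194.4 → 194
  B: 46 + 0.2×(128−46) = 46 + 16.4 = 62.4 → 62
rgb(182, 194, 62) = #b6c23e.

#b6c23e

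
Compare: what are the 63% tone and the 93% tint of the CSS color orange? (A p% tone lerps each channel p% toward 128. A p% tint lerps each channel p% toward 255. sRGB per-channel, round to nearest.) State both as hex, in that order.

CSS orange is rgb(255, 165, 0).
63% tone:
  R: 255 + 0.63×(128−255) = 255 − 80.01 = 174.99 → 175
  G: 165 − 23.31 = 141.69 → 142
  B: 0 + 0.63×(128−0) = 0 + 80.64 = 80.64 → 81
  → #af8e51
93% tint:
  R: 255 + 0.93×(255−255) = 255 + 0 = 255 → 255
  G: 165 + 83.7 = 248.7 → 249
  B: 0 + 237.15 = 237.15 → 237
  → #fff9ed

#af8e51, #fff9ed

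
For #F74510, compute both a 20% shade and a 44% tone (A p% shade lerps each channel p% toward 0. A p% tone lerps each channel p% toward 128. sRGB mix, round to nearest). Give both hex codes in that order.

#F74510 is rgb(247, 69, 16).
20% shade:
  R: 247 + 0.2×(0−247) = 247 − 49.4 = 197.6 → 198
  G: 69 + 0.2×(0−69) = 69 − 13.8 = 55.2 → 55
  B: 16 + 0.2×(0−16) = 16 − 3.2 = 12.8 → 13
  → #C6370D
44% tone:
  R: 247 + 0.44×(128−247) = 247 − 52.36 = 194.64 → 195
  G: 69 + 25.96 = 94.96 → 95
  B: 16 + 0.44×(128−16) = 16 + 49.28 = 65.28 → 65
  → #C35F41

#C6370D, #C35F41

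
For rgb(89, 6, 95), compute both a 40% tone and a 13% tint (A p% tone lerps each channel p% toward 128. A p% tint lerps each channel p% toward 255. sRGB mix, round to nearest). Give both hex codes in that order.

40% tone:
  R: 89 + 15.6 = 104.6 → 105
  G: 6 + 48.8 = 54.8 → 55
  B: 95 + 0.4×(128−95) = 95 + 13.2 = 108.2 → 108
  → #69376C
13% tint:
  R: 89 + 0.13×(255−89) = 89 + 21.58 = 110.58 → 111
  G: 6 + 0.13×(255−6) = 6 + 32.37 = 38.37 → 38
  B: 95 + 0.13×(255−95) = 95 + 20.8 = 115.8 → 116
  → #6F2674

#69376C, #6F2674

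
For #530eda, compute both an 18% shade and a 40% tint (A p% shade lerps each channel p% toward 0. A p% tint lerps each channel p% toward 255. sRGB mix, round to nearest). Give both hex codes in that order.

#440bb3, #986ee9

#530eda is rgb(83, 14, 218).
18% shade:
  R: 83 + 0.18×(0−83) = 83 − 14.94 = 68.06 → 68
  G: 14 + 0.18×(0−14) = 14 − 2.52 = 11.48 → 11
  B: 218 + 0.18×(0−218) = 218 − 39.24 = 178.76 → 179
  → #440bb3
40% tint:
  R: 83 + 0.4×(255−83) = 83 + 68.8 = 151.8 → 152
  G: 14 + 96.4 = 110.4 → 110
  B: 218 + 0.4×(255−218) = 218 + 14.8 = 232.8 → 233
  → #986ee9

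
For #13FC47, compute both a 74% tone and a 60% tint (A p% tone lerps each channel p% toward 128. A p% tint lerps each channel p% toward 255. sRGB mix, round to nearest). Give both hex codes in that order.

#13FC47 is rgb(19, 252, 71).
74% tone:
  R: 19 + 0.74×(128−19) = 19 + 80.66 = 99.66 → 100
  G: 252 − 91.76 = 160.24 → 160
  B: 71 + 0.74×(128−71) = 71 + 42.18 = 113.18 → 113
  → #64A071
60% tint:
  R: 19 + 0.6×(255−19) = 19 + 141.6 = 160.6 → 161
  G: 252 + 0.6×(255−252) = 252 + 1.8 = 253.8 → 254
  B: 71 + 110.4 = 181.4 → 181
  → #A1FEB5

#64A071, #A1FEB5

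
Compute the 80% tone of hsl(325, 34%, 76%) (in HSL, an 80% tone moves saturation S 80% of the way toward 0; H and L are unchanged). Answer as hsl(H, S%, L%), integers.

hsl(325, 7%, 76%)

S moves 80% from 34 toward 0: 34 − 27.2 = 6.8 → 7.
H and L are unchanged.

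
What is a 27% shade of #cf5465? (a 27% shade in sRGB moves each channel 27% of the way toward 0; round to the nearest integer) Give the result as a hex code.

#973d4a

#cf5465 is rgb(207, 84, 101).
Per channel, c → c + 0.27(0 − c):
  R: 207 + 0.27×(0−207) = 207 − 55.89 = 151.11 → 151
  G: 84 + 0.27×(0−84) = 84 − 22.68 = 61.32 → 61
  B: 101 + 0.27×(0−101) = 101 − 27.27 = 73.73 → 74
rgb(151, 61, 74) = #973d4a.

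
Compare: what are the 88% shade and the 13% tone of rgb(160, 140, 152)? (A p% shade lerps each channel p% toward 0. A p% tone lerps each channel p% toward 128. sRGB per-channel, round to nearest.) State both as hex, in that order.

#131112, #9c8a95

88% shade:
  R: 160 + 0.88×(0−160) = 160 − 140.8 = 19.2 → 19
  G: 140 + 0.88×(0−140) = 140 − 123.2 = 16.8 → 17
  B: 152 + 0.88×(0−152) = 152 − 133.76 = 18.24 → 18
  → #131112
13% tone:
  R: 160 + 0.13×(128−160) = 160 − 4.16 = 155.84 → 156
  G: 140 + 0.13×(128−140) = 140 − 1.56 = 138.44 → 138
  B: 152 + 0.13×(128−152) = 152 − 3.12 = 148.88 → 149
  → #9c8a95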